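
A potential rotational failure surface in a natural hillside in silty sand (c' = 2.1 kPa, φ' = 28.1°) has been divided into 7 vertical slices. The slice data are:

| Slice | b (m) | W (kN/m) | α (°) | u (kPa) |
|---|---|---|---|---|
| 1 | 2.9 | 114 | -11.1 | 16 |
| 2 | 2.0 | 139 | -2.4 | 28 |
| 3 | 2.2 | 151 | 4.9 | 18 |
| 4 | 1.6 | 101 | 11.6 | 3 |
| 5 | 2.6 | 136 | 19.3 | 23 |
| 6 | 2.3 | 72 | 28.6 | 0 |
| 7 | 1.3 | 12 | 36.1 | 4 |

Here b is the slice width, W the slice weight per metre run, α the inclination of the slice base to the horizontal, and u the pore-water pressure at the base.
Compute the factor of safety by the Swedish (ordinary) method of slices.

Ordinary method of slices: FS = Σ[c'·Δl_i + (W_i cosα_i − u_i·Δl_i)·tanφ'] / Σ W_i sinα_i, with Δl_i = b_i / cosα_i.
Slice 1: Δl = 2.9/cos(-11.1°) = 2.955 m; N'_1 = 114·cos(-11.1°) − 16·2.955 = 64.6; c'Δl = 6.21; W sinα = -21.9
Slice 2: Δl = 2.0/cos(-2.4°) = 2.002 m; N'_2 = 139·cos(-2.4°) − 28·2.002 = 82.8; c'Δl = 4.20; W sinα = -5.8
Slice 3: Δl = 2.2/cos4.9° = 2.208 m; N'_3 = 151·cos4.9° − 18·2.208 = 110.7; c'Δl = 4.64; W sinα = 12.9
Slice 4: Δl = 1.6/cos11.6° = 1.633 m; N'_4 = 101·cos11.6° − 3·1.633 = 94.0; c'Δl = 3.43; W sinα = 20.3
Slice 5: Δl = 2.6/cos19.3° = 2.755 m; N'_5 = 136·cos19.3° − 23·2.755 = 65.0; c'Δl = 5.79; W sinα = 44.9
Slice 6: Δl = 2.3/cos28.6° = 2.620 m; N'_6 = 72·cos28.6° − 0·2.620 = 63.2; c'Δl = 5.50; W sinα = 34.5
Slice 7: Δl = 1.3/cos36.1° = 1.609 m; N'_7 = 12·cos36.1° − 4·1.609 = 3.3; c'Δl = 3.38; W sinα = 7.1
Σc'Δl = 33.1 kN/m; ΣN' = 483.6 kN/m; ΣW sinα = 91.9 kN/m
Resisting = 33.1 + 483.6·tan28.1° = 33.1 + 258.2 = 291.4 kN/m
FS = 291.4 / 91.9 = 3.170

FS = 3.17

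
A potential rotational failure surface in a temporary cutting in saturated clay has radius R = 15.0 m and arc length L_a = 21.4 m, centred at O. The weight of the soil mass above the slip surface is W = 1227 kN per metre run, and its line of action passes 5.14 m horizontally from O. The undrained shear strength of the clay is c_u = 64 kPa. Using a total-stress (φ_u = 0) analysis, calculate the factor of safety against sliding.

FS = 3.26

Taking moments about the centre O, the resisting moment is provided by the undrained shear strength acting along the arc:
M_R = c_u·L_a·R = 64·21.40·15.0 = 20544.0 kN·m/m
M_D = W·d = 1227·5.14 = 6306.8 kN·m/m
FS = M_R / M_D = 20544.0 / 6306.8 = 3.257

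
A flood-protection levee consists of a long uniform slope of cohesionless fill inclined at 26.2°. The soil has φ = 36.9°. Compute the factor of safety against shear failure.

For a dry cohesionless infinite slope the factor of safety is FS = tanφ / tanβ.
FS = tan36.9° / tan26.2° = 0.7508 / 0.4921 = 1.526

FS = 1.53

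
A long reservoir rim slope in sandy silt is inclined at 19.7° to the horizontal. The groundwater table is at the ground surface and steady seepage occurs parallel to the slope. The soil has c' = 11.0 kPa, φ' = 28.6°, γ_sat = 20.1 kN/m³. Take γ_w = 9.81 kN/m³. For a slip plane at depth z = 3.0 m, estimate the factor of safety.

FS = 1.35

With seepage parallel to the slope and the water table at the surface, the effective normal stress on the slip plane uses the buoyant unit weight γ' = γ_sat − γ_w while the driving shear stress uses γ_sat:
FS = [c' + γ' z cos²β tanφ'] / [γ_sat z sinβ cosβ]
γ' = 20.1 − 9.81 = 10.29 kN/m³
Numerator = 11.0 + 10.29·3.0·cos²19.7°·tan28.6° = 11.0 + 10.29·3.0·0.8864·0.5452 = 25.918 kPa
Denominator = 20.1·3.0·sin19.7°·cos19.7° = 20.1·3.0·0.3371·0.9415 = 19.137 kPa
FS = 25.918 / 19.137 = 1.354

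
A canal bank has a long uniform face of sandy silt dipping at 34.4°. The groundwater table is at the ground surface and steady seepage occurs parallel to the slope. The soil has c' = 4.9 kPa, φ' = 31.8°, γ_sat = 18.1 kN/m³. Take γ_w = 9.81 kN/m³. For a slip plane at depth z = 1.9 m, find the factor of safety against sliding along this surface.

FS = 0.72

With seepage parallel to the slope and the water table at the surface, the effective normal stress on the slip plane uses the buoyant unit weight γ' = γ_sat − γ_w while the driving shear stress uses γ_sat:
FS = [c' + γ' z cos²β tanφ'] / [γ_sat z sinβ cosβ]
γ' = 18.1 − 9.81 = 8.29 kN/m³
Numerator = 4.9 + 8.29·1.9·cos²34.4°·tan31.8° = 4.9 + 8.29·1.9·0.6808·0.6200 = 11.549 kPa
Denominator = 18.1·1.9·sin34.4°·cos34.4° = 18.1·1.9·0.5650·0.8251 = 16.031 kPa
FS = 11.549 / 16.031 = 0.720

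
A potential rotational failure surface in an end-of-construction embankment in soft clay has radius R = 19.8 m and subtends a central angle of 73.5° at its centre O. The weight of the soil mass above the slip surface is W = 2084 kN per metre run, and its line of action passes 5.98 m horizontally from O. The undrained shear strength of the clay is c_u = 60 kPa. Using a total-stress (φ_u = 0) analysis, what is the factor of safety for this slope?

FS = 2.42

Taking moments about the centre O, the resisting moment is provided by the undrained shear strength acting along the arc:
Arc length L_a = R·θ = 19.8·(73.5°·π/180) = 19.8·1.2828 = 25.40 m
M_R = c_u·L_a·R = 60·25.40·19.8 = 30174.9 kN·m/m
M_D = W·d = 2084·5.98 = 12462.3 kN·m/m
FS = M_R / M_D = 30174.9 / 12462.3 = 2.421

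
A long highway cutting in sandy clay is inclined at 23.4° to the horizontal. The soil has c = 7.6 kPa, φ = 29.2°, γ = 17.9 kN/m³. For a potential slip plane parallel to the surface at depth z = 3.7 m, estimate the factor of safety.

For an infinite slope with a slip plane parallel to the surface (no pore pressure): FS = [c + γz cos²β tanφ] / [γz sinβ cosβ].
γz = 17.9·3.7 = 66.23 kN/m²
Numerator = 7.6 + 66.23·cos²23.4°·tan29.2° = 7.6 + 66.23·0.8423·0.5589 = 38.776 kPa
Denominator = 66.23·sin23.4°·cos23.4° = 66.23·0.3971·0.9178 = 24.140 kPa
FS = 38.776 / 24.140 = 1.606

FS = 1.61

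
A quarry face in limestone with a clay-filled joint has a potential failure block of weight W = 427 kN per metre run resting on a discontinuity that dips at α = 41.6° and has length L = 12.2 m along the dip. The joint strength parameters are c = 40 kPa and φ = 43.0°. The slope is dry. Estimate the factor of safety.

Resolving the block weight along and normal to the plane and applying the Mohr–Coulomb strength on the joint:
N' = W cosα = 427·cos41.6° = 319.3 kN/m
Driving force T = W sinα = 427·sin41.6° = 283.5 kN/m
Resisting force R = c·L + N'·tanφ = 40·12.2 + 319.3·tan43.0° = 488.0 + 297.8 = 785.8 kN/m
FS = R / T = 785.8 / 283.5 = 2.772

FS = 2.77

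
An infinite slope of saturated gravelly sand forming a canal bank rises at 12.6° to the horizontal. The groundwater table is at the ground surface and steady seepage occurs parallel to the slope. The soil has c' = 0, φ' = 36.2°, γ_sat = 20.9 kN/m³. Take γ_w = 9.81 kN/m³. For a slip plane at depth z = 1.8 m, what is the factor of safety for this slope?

FS = 1.74

With seepage parallel to the slope and the water table at the surface, the effective normal stress on the slip plane uses the buoyant unit weight γ' = γ_sat − γ_w while the driving shear stress uses γ_sat:
FS = [c' + γ' z cos²β tanφ'] / [γ_sat z sinβ cosβ]
(For c' = 0 this reduces to FS = (γ'/γ_sat)·tanφ'/tanβ.)
γ' = 20.9 − 9.81 = 11.09 kN/m³
Numerator = 0.0 + 11.09·1.8·cos²12.6°·tan36.2° = 0.0 + 11.09·1.8·0.9524·0.7319 = 13.915 kPa
Denominator = 20.9·1.8·sin12.6°·cos12.6° = 20.9·1.8·0.2181·0.9759 = 8.009 kPa
FS = 13.915 / 8.009 = 1.737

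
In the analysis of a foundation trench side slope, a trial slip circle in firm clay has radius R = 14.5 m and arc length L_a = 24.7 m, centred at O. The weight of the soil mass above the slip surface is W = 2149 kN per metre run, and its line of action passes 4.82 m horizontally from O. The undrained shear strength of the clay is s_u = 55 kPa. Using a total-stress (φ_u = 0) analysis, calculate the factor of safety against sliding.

Taking moments about the centre O, the resisting moment is provided by the undrained shear strength acting along the arc:
M_R = s_u·L_a·R = 55·24.70·14.5 = 19698.2 kN·m/m
M_D = W·d = 2149·4.82 = 10358.2 kN·m/m
FS = M_R / M_D = 19698.2 / 10358.2 = 1.902

FS = 1.90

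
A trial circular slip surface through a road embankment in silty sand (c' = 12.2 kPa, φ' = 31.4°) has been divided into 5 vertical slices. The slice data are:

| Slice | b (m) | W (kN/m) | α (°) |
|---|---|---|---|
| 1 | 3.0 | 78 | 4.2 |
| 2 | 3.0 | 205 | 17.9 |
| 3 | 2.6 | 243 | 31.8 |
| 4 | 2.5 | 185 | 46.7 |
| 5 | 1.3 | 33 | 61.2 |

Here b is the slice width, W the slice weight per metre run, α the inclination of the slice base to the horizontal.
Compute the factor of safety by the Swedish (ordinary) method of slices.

FS = 1.58

Ordinary method of slices: FS = Σ[c'·Δl_i + (W_i cosα_i)·tanφ'] / Σ W_i sinα_i, with Δl_i = b_i / cosα_i.
Slice 1: Δl = 3.0/cos4.2° = 3.008 m; N'_1 = 78·cos4.2° = 77.8; c'Δl = 36.70; W sinα = 5.7
Slice 2: Δl = 3.0/cos17.9° = 3.153 m; N'_2 = 205·cos17.9° = 195.1; c'Δl = 38.46; W sinα = 63.0
Slice 3: Δl = 2.6/cos31.8° = 3.059 m; N'_3 = 243·cos31.8° = 206.5; c'Δl = 37.32; W sinα = 128.1
Slice 4: Δl = 2.5/cos46.7° = 3.645 m; N'_4 = 185·cos46.7° = 126.9; c'Δl = 44.47; W sinα = 134.6
Slice 5: Δl = 1.3/cos61.2° = 2.698 m; N'_5 = 33·cos61.2° = 15.9; c'Δl = 32.92; W sinα = 28.9
Σc'Δl = 189.9 kN/m; ΣN' = 622.2 kN/m; ΣW sinα = 360.3 kN/m
Resisting = 189.9 + 622.2·tan31.4° = 189.9 + 379.8 = 569.6 kN/m
FS = 569.6 / 360.3 = 1.581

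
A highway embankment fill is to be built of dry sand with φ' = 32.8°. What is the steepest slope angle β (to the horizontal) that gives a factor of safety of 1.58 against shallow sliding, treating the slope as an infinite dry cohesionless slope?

β = 22.2°

For an infinite dry cohesionless slope FS = tanφ'/tanβ, so tanβ = tanφ' / FS.
tanβ = tan32.8° / 1.58 = 0.6445 / 1.58 = 0.4079
β = arctan(0.4079) = 22.19°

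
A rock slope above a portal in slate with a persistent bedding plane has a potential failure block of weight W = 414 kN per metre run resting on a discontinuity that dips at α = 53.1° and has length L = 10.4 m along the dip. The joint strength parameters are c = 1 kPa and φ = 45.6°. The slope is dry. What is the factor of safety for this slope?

FS = 0.80

Resolving the block weight along and normal to the plane and applying the Mohr–Coulomb strength on the joint:
N' = W cosα = 414·cos53.1° = 248.6 kN/m
Driving force T = W sinα = 414·sin53.1° = 331.1 kN/m
Resisting force R = c·L + N'·tanφ = 1·10.4 + 248.6·tan45.6° = 10.4 + 253.8 = 264.2 kN/m
FS = R / T = 264.2 / 331.1 = 0.798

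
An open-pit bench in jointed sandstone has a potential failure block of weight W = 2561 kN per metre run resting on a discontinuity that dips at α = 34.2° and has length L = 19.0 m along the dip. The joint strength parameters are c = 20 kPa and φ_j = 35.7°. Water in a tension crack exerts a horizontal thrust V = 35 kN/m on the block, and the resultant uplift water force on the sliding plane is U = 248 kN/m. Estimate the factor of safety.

FS = 1.16

Resolving the block weight along and normal to the plane and applying the Mohr–Coulomb strength on the joint:
N' = W cosα − U − V sinα = 2561·cos34.2° − 248 − 35·sin34.2° = 1850.5 kN/m
Driving force T = W sinα + V cosα = 2561·sin34.2° + 35·cos34.2° = 1468.4 kN/m
Resisting force R = c·L + N'·tanφ_j = 20·19.0 + 1850.5·tan35.7° = 380.0 + 1329.7 = 1709.7 kN/m
FS = R / T = 1709.7 / 1468.4 = 1.164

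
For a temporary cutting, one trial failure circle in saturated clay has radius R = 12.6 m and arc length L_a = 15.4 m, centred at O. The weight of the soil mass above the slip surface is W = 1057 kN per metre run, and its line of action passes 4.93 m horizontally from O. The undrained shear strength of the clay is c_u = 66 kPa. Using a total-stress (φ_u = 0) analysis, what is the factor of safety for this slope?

Taking moments about the centre O, the resisting moment is provided by the undrained shear strength acting along the arc:
M_R = c_u·L_a·R = 66·15.40·12.6 = 12806.6 kN·m/m
M_D = W·d = 1057·4.93 = 5211.0 kN·m/m
FS = M_R / M_D = 12806.6 / 5211.0 = 2.458

FS = 2.46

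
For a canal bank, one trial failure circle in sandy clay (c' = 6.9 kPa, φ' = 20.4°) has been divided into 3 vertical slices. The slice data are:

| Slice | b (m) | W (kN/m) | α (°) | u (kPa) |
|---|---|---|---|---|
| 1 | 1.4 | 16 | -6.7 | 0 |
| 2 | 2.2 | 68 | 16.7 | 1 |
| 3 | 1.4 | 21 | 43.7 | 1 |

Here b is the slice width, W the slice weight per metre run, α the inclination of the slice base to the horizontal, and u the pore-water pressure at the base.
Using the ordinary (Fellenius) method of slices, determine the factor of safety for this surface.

Ordinary method of slices: FS = Σ[c'·Δl_i + (W_i cosα_i − u_i·Δl_i)·tanφ'] / Σ W_i sinα_i, with Δl_i = b_i / cosα_i.
Slice 1: Δl = 1.4/cos(-6.7°) = 1.410 m; N'_1 = 16·cos(-6.7°) − 0·1.410 = 15.9; c'Δl = 9.73; W sinα = -1.9
Slice 2: Δl = 2.2/cos16.7° = 2.297 m; N'_2 = 68·cos16.7° − 1·2.297 = 62.8; c'Δl = 15.85; W sinα = 19.5
Slice 3: Δl = 1.4/cos43.7° = 1.936 m; N'_3 = 21·cos43.7° − 1·1.936 = 13.2; c'Δl = 13.36; W sinα = 14.5
Σc'Δl = 38.9 kN/m; ΣN' = 92.0 kN/m; ΣW sinα = 32.2 kN/m
Resisting = 38.9 + 92.0·tan20.4° = 38.9 + 34.2 = 73.1 kN/m
FS = 73.1 / 32.2 = 2.273

FS = 2.27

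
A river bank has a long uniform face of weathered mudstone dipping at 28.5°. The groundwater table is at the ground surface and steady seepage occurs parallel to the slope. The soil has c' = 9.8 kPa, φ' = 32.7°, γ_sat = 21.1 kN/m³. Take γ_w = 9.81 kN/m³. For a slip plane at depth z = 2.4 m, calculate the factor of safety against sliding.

With seepage parallel to the slope and the water table at the surface, the effective normal stress on the slip plane uses the buoyant unit weight γ' = γ_sat − γ_w while the driving shear stress uses γ_sat:
FS = [c' + γ' z cos²β tanφ'] / [γ_sat z sinβ cosβ]
γ' = 21.1 − 9.81 = 11.29 kN/m³
Numerator = 9.8 + 11.29·2.4·cos²28.5°·tan32.7° = 9.8 + 11.29·2.4·0.7723·0.6420 = 23.235 kPa
Denominator = 21.1·2.4·sin28.5°·cos28.5° = 21.1·2.4·0.4772·0.8788 = 21.235 kPa
FS = 23.235 / 21.235 = 1.094

FS = 1.09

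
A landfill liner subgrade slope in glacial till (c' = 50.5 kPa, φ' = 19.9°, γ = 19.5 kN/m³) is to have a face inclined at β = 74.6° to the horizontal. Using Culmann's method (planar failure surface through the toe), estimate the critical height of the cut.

Culmann's analysis gives the critical failure plane at α_cr = (β + φ')/2 = (74.6 + 19.9)/2 = 47.2°, and the critical height
H_c = (4c'/γ) · sinβ cosφ' / [1 − cos(β − φ')]
    = (4·50.5/19.5) · sin74.6°·cos19.9° / [1 − cos(54.7°)]
    = 10.359 · 0.9641·0.9403 / [1 − 0.5779]
    = 10.359 · 0.9065 / 0.4221
    = 22.25 m

H_c = 22.25 m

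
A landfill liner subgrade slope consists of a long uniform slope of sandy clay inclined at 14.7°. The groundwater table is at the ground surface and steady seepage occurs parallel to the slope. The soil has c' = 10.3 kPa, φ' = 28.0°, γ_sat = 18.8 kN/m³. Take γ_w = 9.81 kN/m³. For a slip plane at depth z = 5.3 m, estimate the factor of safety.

With seepage parallel to the slope and the water table at the surface, the effective normal stress on the slip plane uses the buoyant unit weight γ' = γ_sat − γ_w while the driving shear stress uses γ_sat:
FS = [c' + γ' z cos²β tanφ'] / [γ_sat z sinβ cosβ]
γ' = 18.8 − 9.81 = 8.99 kN/m³
Numerator = 10.3 + 8.99·5.3·cos²14.7°·tan28.0° = 10.3 + 8.99·5.3·0.9356·0.5317 = 34.003 kPa
Denominator = 18.8·5.3·sin14.7°·cos14.7° = 18.8·5.3·0.2538·0.9673 = 24.457 kPa
FS = 34.003 / 24.457 = 1.390

FS = 1.39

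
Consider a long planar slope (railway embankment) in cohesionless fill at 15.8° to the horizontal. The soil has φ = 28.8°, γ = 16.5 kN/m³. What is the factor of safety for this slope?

FS = 1.94

For a dry cohesionless infinite slope the factor of safety is FS = tanφ / tanβ.
FS = tan28.8° / tan15.8° = 0.5498 / 0.2830 = 1.943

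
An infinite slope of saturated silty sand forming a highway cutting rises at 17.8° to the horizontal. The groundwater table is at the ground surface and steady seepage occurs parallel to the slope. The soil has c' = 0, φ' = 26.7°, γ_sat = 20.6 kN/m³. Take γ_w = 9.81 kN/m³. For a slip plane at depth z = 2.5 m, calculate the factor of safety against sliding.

With seepage parallel to the slope and the water table at the surface, the effective normal stress on the slip plane uses the buoyant unit weight γ' = γ_sat − γ_w while the driving shear stress uses γ_sat:
FS = [c' + γ' z cos²β tanφ'] / [γ_sat z sinβ cosβ]
(For c' = 0 this reduces to FS = (γ'/γ_sat)·tanφ'/tanβ.)
γ' = 20.6 − 9.81 = 10.79 kN/m³
Numerator = 0.0 + 10.79·2.5·cos²17.8°·tan26.7° = 0.0 + 10.79·2.5·0.9066·0.5029 = 12.299 kPa
Denominator = 20.6·2.5·sin17.8°·cos17.8° = 20.6·2.5·0.3057·0.9521 = 14.990 kPa
FS = 12.299 / 14.990 = 0.821

FS = 0.82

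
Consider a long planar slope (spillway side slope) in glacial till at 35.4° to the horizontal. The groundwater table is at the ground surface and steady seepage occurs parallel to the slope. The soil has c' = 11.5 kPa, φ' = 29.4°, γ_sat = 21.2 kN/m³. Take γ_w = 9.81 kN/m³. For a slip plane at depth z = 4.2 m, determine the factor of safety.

FS = 0.70

With seepage parallel to the slope and the water table at the surface, the effective normal stress on the slip plane uses the buoyant unit weight γ' = γ_sat − γ_w while the driving shear stress uses γ_sat:
FS = [c' + γ' z cos²β tanφ'] / [γ_sat z sinβ cosβ]
γ' = 21.2 − 9.81 = 11.39 kN/m³
Numerator = 11.5 + 11.39·4.2·cos²35.4°·tan29.4° = 11.5 + 11.39·4.2·0.6644·0.5635 = 29.410 kPa
Denominator = 21.2·4.2·sin35.4°·cos35.4° = 21.2·4.2·0.5793·0.8151 = 42.044 kPa
FS = 29.410 / 42.044 = 0.700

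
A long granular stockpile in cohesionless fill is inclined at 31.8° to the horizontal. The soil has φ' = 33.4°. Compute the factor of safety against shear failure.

FS = 1.06

For a dry cohesionless infinite slope the factor of safety is FS = tanφ' / tanβ.
FS = tan33.4° / tan31.8° = 0.6594 / 0.6200 = 1.063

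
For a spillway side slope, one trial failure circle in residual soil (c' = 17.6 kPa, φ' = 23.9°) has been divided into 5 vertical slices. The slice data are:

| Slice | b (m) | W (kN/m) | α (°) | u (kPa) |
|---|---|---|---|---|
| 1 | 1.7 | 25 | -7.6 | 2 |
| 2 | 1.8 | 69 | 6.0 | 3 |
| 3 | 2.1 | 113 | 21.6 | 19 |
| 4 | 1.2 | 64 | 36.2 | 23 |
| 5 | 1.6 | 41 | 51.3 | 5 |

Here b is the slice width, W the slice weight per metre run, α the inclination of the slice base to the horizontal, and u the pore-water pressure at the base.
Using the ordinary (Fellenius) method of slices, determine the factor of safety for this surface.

FS = 2.18

Ordinary method of slices: FS = Σ[c'·Δl_i + (W_i cosα_i − u_i·Δl_i)·tanφ'] / Σ W_i sinα_i, with Δl_i = b_i / cosα_i.
Slice 1: Δl = 1.7/cos(-7.6°) = 1.715 m; N'_1 = 25·cos(-7.6°) − 2·1.715 = 21.4; c'Δl = 30.19; W sinα = -3.3
Slice 2: Δl = 1.8/cos6.0° = 1.810 m; N'_2 = 69·cos6.0° − 3·1.810 = 63.2; c'Δl = 31.85; W sinα = 7.2
Slice 3: Δl = 2.1/cos21.6° = 2.259 m; N'_3 = 113·cos21.6° − 19·2.259 = 62.2; c'Δl = 39.75; W sinα = 41.6
Slice 4: Δl = 1.2/cos36.2° = 1.487 m; N'_4 = 64·cos36.2° − 23·1.487 = 17.4; c'Δl = 26.17; W sinα = 37.8
Slice 5: Δl = 1.6/cos51.3° = 2.559 m; N'_5 = 41·cos51.3° − 5·2.559 = 12.8; c'Δl = 45.04; W sinα = 32.0
Σc'Δl = 173.0 kN/m; ΣN' = 177.0 kN/m; ΣW sinα = 115.3 kN/m
Resisting = 173.0 + 177.0·tan23.9° = 173.0 + 78.4 = 251.4 kN/m
FS = 251.4 / 115.3 = 2.181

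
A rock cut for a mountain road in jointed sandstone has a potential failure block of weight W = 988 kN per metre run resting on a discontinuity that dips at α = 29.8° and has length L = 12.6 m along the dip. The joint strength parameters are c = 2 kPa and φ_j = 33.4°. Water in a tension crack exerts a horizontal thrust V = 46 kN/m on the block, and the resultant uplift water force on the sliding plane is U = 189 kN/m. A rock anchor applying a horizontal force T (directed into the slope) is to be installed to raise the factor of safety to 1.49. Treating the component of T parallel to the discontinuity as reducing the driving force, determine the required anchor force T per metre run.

T = 210 kN/m

Resolving forces along and normal to the sliding plane, with the horizontal anchor force T adding T·sinα to the effective normal force and T·cosα acting up the plane against the driving force:
FS = [cL + (W cosα − U − V sinα + T sinα) tanφ_j] / [W sinα + V cosα − T cosα]
Without the anchor: N' = 645.5 kN/m, driving T_d = 530.9 kN/m, resisting R = 2·12.6 + 645.5·tan33.4° = 450.8 kN/m, FS = 0.85.
Setting FS = 1.49 and solving for T:
1.49·(530.9 − T cos29.8°) = 450.8 + T sin29.8°·tan33.4°
T·(sin29.8°·tan33.4° + 1.49·cos29.8°) = 1.49·530.9 − 450.8
T·(0.4970·0.6594 + 1.49·0.8678) = 791.1 − 450.8 = 340.3
T·1.6207 = 340.3
T = 210.0 kN/m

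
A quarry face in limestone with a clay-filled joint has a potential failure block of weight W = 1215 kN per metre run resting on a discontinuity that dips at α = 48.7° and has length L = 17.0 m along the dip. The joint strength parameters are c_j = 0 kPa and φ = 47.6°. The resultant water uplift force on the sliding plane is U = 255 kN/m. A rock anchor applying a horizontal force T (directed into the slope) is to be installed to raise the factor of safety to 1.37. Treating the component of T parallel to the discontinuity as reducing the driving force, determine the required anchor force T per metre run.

Resolving forces along and normal to the sliding plane, with the horizontal anchor force T adding T·sinα to the effective normal force and T·cosα acting up the plane against the driving force:
FS = [c_jL + (W cosα − U + T sinα) tanφ] / [W sinα − T cosα]
Without the anchor: N' = 546.9 kN/m, driving T_d = 912.8 kN/m, resisting R = 0·17.0 + 546.9·tan47.6° = 598.9 kN/m, FS = 0.66.
Setting FS = 1.37 and solving for T:
1.37·(912.8 − T cos48.7°) = 598.9 + T sin48.7°·tan47.6°
T·(sin48.7°·tan47.6° + 1.37·cos48.7°) = 1.37·912.8 − 598.9
T·(0.7513·1.0951 + 1.37·0.6600) = 1250.5 − 598.9 = 651.6
T·1.7269 = 651.6
T = 377.3 kN/m

T = 377 kN/m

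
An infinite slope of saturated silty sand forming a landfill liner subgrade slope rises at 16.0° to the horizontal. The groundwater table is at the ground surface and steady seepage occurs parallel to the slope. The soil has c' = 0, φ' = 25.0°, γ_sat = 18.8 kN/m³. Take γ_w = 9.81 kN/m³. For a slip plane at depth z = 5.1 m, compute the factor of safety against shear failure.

With seepage parallel to the slope and the water table at the surface, the effective normal stress on the slip plane uses the buoyant unit weight γ' = γ_sat − γ_w while the driving shear stress uses γ_sat:
FS = [c' + γ' z cos²β tanφ'] / [γ_sat z sinβ cosβ]
(For c' = 0 this reduces to FS = (γ'/γ_sat)·tanφ'/tanβ.)
γ' = 18.8 − 9.81 = 8.99 kN/m³
Numerator = 0.0 + 8.99·5.1·cos²16.0°·tan25.0° = 0.0 + 8.99·5.1·0.9240·0.4663 = 19.755 kPa
Denominator = 18.8·5.1·sin16.0°·cos16.0° = 18.8·5.1·0.2756·0.9613 = 25.404 kPa
FS = 19.755 / 25.404 = 0.778

FS = 0.78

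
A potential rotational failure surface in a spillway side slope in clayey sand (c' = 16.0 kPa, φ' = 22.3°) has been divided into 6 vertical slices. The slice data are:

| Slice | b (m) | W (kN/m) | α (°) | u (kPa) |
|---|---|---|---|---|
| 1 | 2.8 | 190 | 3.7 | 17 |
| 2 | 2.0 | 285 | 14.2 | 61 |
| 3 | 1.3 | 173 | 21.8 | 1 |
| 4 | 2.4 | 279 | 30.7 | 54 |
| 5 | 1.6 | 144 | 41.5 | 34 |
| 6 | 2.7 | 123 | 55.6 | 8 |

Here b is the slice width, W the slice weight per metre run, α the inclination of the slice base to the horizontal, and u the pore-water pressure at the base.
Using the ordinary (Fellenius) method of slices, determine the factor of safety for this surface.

FS = 1.04

Ordinary method of slices: FS = Σ[c'·Δl_i + (W_i cosα_i − u_i·Δl_i)·tanφ'] / Σ W_i sinα_i, with Δl_i = b_i / cosα_i.
Slice 1: Δl = 2.8/cos3.7° = 2.806 m; N'_1 = 190·cos3.7° − 17·2.806 = 141.9; c'Δl = 44.89; W sinα = 12.3
Slice 2: Δl = 2.0/cos14.2° = 2.063 m; N'_2 = 285·cos14.2° − 61·2.063 = 150.4; c'Δl = 33.01; W sinα = 69.9
Slice 3: Δl = 1.3/cos21.8° = 1.400 m; N'_3 = 173·cos21.8° − 1·1.400 = 159.2; c'Δl = 22.40; W sinα = 64.2
Slice 4: Δl = 2.4/cos30.7° = 2.791 m; N'_4 = 279·cos30.7° − 54·2.791 = 89.2; c'Δl = 44.66; W sinα = 142.4
Slice 5: Δl = 1.6/cos41.5° = 2.136 m; N'_5 = 144·cos41.5° − 34·2.136 = 35.2; c'Δl = 34.18; W sinα = 95.4
Slice 6: Δl = 2.7/cos55.6° = 4.779 m; N'_6 = 123·cos55.6° − 8·4.779 = 31.3; c'Δl = 76.46; W sinα = 101.5
Σc'Δl = 255.6 kN/m; ΣN' = 607.2 kN/m; ΣW sinα = 485.8 kN/m
Resisting = 255.6 + 607.2·tan22.3° = 255.6 + 249.0 = 504.7 kN/m
FS = 504.7 / 485.8 = 1.039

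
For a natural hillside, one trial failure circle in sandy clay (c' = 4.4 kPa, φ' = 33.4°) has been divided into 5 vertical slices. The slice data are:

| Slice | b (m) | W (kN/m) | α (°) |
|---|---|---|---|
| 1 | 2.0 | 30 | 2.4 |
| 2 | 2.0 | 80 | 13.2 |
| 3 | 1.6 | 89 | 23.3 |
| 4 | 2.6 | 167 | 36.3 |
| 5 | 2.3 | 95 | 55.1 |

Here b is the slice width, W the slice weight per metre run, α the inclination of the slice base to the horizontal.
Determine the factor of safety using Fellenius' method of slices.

Ordinary method of slices: FS = Σ[c'·Δl_i + (W_i cosα_i)·tanφ'] / Σ W_i sinα_i, with Δl_i = b_i / cosα_i.
Slice 1: Δl = 2.0/cos2.4° = 2.002 m; N'_1 = 30·cos2.4° = 30.0; c'Δl = 8.81; W sinα = 1.3
Slice 2: Δl = 2.0/cos13.2° = 2.054 m; N'_2 = 80·cos13.2° = 77.9; c'Δl = 9.04; W sinα = 18.3
Slice 3: Δl = 1.6/cos23.3° = 1.742 m; N'_3 = 89·cos23.3° = 81.7; c'Δl = 7.67; W sinα = 35.2
Slice 4: Δl = 2.6/cos36.3° = 3.226 m; N'_4 = 167·cos36.3° = 134.6; c'Δl = 14.19; W sinα = 98.9
Slice 5: Δl = 2.3/cos55.1° = 4.020 m; N'_5 = 95·cos55.1° = 54.4; c'Δl = 17.69; W sinα = 77.9
Σc'Δl = 57.4 kN/m; ΣN' = 378.5 kN/m; ΣW sinα = 231.5 kN/m
Resisting = 57.4 + 378.5·tan33.4° = 57.4 + 249.6 = 307.0 kN/m
FS = 307.0 / 231.5 = 1.326

FS = 1.33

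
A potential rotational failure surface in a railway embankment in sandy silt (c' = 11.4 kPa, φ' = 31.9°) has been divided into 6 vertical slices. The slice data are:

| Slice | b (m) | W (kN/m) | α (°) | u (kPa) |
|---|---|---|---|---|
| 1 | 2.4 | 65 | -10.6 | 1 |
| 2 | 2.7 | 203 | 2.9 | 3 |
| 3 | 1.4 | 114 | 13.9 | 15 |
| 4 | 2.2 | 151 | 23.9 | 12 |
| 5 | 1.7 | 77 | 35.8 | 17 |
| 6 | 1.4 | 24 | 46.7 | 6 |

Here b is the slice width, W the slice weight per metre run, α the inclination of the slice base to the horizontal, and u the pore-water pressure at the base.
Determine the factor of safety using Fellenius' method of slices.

FS = 3.02

Ordinary method of slices: FS = Σ[c'·Δl_i + (W_i cosα_i − u_i·Δl_i)·tanφ'] / Σ W_i sinα_i, with Δl_i = b_i / cosα_i.
Slice 1: Δl = 2.4/cos(-10.6°) = 2.442 m; N'_1 = 65·cos(-10.6°) − 1·2.442 = 61.4; c'Δl = 27.83; W sinα = -12.0
Slice 2: Δl = 2.7/cos2.9° = 2.703 m; N'_2 = 203·cos2.9° − 3·2.703 = 194.6; c'Δl = 30.82; W sinα = 10.3
Slice 3: Δl = 1.4/cos13.9° = 1.442 m; N'_3 = 114·cos13.9° − 15·1.442 = 89.0; c'Δl = 16.44; W sinα = 27.4
Slice 4: Δl = 2.2/cos23.9° = 2.406 m; N'_4 = 151·cos23.9° − 12·2.406 = 109.2; c'Δl = 27.43; W sinα = 61.2
Slice 5: Δl = 1.7/cos35.8° = 2.096 m; N'_5 = 77·cos35.8° − 17·2.096 = 26.8; c'Δl = 23.89; W sinα = 45.0
Slice 6: Δl = 1.4/cos46.7° = 2.041 m; N'_6 = 24·cos46.7° − 6·2.041 = 4.2; c'Δl = 23.27; W sinα = 17.5
Σc'Δl = 149.7 kN/m; ΣN' = 485.3 kN/m; ΣW sinα = 149.4 kN/m
Resisting = 149.7 + 485.3·tan31.9° = 149.7 + 302.1 = 451.8 kN/m
FS = 451.8 / 149.4 = 3.024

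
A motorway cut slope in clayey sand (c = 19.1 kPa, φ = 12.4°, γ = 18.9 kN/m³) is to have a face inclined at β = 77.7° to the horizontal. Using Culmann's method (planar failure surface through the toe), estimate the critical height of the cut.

H_c = 6.63 m

Culmann's analysis gives the critical failure plane at α_cr = (β + φ)/2 = (77.7 + 12.4)/2 = 45.1°, and the critical height
H_c = (4c/γ) · sinβ cosφ / [1 − cos(β − φ)]
    = (4·19.1/18.9) · sin77.7°·cos12.4° / [1 − cos(65.3°)]
    = 4.042 · 0.9770·0.9767 / [1 − 0.4179]
    = 4.042 · 0.9543 / 0.5821
    = 6.63 m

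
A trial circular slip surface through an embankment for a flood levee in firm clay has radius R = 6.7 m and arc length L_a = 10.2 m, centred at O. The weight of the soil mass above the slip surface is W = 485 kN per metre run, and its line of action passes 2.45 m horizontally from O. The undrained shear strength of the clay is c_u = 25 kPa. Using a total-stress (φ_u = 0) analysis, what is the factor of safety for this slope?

Taking moments about the centre O, the resisting moment is provided by the undrained shear strength acting along the arc:
M_R = c_u·L_a·R = 25·10.20·6.7 = 1708.5 kN·m/m
M_D = W·d = 485·2.45 = 1188.2 kN·m/m
FS = M_R / M_D = 1708.5 / 1188.2 = 1.438

FS = 1.44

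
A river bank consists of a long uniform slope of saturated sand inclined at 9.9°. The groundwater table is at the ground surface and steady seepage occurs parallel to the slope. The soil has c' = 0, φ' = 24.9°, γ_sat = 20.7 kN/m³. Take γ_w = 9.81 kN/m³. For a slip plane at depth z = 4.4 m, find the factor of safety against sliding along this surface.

FS = 1.40

With seepage parallel to the slope and the water table at the surface, the effective normal stress on the slip plane uses the buoyant unit weight γ' = γ_sat − γ_w while the driving shear stress uses γ_sat:
FS = [c' + γ' z cos²β tanφ'] / [γ_sat z sinβ cosβ]
(For c' = 0 this reduces to FS = (γ'/γ_sat)·tanφ'/tanβ.)
γ' = 20.7 − 9.81 = 10.89 kN/m³
Numerator = 0.0 + 10.89·4.4·cos²9.9°·tan24.9° = 0.0 + 10.89·4.4·0.9704·0.4642 = 21.584 kPa
Denominator = 20.7·4.4·sin9.9°·cos9.9° = 20.7·4.4·0.1719·0.9851 = 15.426 kPa
FS = 21.584 / 15.426 = 1.399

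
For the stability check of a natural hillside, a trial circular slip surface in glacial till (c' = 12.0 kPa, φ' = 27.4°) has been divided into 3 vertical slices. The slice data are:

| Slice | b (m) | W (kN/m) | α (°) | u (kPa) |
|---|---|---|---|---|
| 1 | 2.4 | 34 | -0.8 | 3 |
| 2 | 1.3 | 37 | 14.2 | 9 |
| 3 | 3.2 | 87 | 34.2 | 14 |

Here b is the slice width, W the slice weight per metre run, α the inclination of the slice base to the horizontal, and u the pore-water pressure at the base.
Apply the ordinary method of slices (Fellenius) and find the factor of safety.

Ordinary method of slices: FS = Σ[c'·Δl_i + (W_i cosα_i − u_i·Δl_i)·tanφ'] / Σ W_i sinα_i, with Δl_i = b_i / cosα_i.
Slice 1: Δl = 2.4/cos(-0.8°) = 2.400 m; N'_1 = 34·cos(-0.8°) − 3·2.400 = 26.8; c'Δl = 28.80; W sinα = -0.5
Slice 2: Δl = 1.3/cos14.2° = 1.341 m; N'_2 = 37·cos14.2° − 9·1.341 = 23.8; c'Δl = 16.09; W sinα = 9.1
Slice 3: Δl = 3.2/cos34.2° = 3.869 m; N'_3 = 87·cos34.2° − 14·3.869 = 17.8; c'Δl = 46.43; W sinα = 48.9
Σc'Δl = 91.3 kN/m; ΣN' = 68.4 kN/m; ΣW sinα = 57.5 kN/m
Resisting = 91.3 + 68.4·tan27.4° = 91.3 + 35.4 = 126.8 kN/m
FS = 126.8 / 57.5 = 2.205

FS = 2.20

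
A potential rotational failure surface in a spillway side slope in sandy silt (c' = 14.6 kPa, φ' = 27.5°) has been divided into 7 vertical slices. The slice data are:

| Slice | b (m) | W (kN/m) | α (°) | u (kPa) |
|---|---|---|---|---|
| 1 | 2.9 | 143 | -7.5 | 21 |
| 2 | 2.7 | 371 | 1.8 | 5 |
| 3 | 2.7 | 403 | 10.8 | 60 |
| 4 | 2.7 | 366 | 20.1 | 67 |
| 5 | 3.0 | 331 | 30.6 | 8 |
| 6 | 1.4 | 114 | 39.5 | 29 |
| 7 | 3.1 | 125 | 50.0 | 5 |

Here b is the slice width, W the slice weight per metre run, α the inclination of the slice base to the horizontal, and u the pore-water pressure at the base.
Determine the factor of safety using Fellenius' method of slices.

FS = 1.73

Ordinary method of slices: FS = Σ[c'·Δl_i + (W_i cosα_i − u_i·Δl_i)·tanφ'] / Σ W_i sinα_i, with Δl_i = b_i / cosα_i.
Slice 1: Δl = 2.9/cos(-7.5°) = 2.925 m; N'_1 = 143·cos(-7.5°) − 21·2.925 = 80.4; c'Δl = 42.71; W sinα = -18.7
Slice 2: Δl = 2.7/cos1.8° = 2.701 m; N'_2 = 371·cos1.8° − 5·2.701 = 357.3; c'Δl = 39.44; W sinα = 11.7
Slice 3: Δl = 2.7/cos10.8° = 2.749 m; N'_3 = 403·cos10.8° − 60·2.749 = 230.9; c'Δl = 40.13; W sinα = 75.5
Slice 4: Δl = 2.7/cos20.1° = 2.875 m; N'_4 = 366·cos20.1° − 67·2.875 = 151.1; c'Δl = 41.98; W sinα = 125.8
Slice 5: Δl = 3.0/cos30.6° = 3.485 m; N'_5 = 331·cos30.6° − 8·3.485 = 257.0; c'Δl = 50.89; W sinα = 168.5
Slice 6: Δl = 1.4/cos39.5° = 1.814 m; N'_6 = 114·cos39.5° − 29·1.814 = 35.3; c'Δl = 26.49; W sinα = 72.5
Slice 7: Δl = 3.1/cos50.0° = 4.823 m; N'_7 = 125·cos50.0° − 5·4.823 = 56.2; c'Δl = 70.41; W sinα = 95.8
Σc'Δl = 312.0 kN/m; ΣN' = 1168.3 kN/m; ΣW sinα = 531.0 kN/m
Resisting = 312.0 + 1168.3·tan27.5° = 312.0 + 608.2 = 920.2 kN/m
FS = 920.2 / 531.0 = 1.733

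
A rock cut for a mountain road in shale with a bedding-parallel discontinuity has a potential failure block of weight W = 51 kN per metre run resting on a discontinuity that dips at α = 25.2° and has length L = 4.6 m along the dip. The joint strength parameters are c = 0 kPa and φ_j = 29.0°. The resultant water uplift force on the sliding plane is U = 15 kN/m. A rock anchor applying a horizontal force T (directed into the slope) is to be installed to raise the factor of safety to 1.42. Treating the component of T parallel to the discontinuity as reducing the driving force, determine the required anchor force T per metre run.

Resolving forces along and normal to the sliding plane, with the horizontal anchor force T adding T·sinα to the effective normal force and T·cosα acting up the plane against the driving force:
FS = [cL + (W cosα − U + T sinα) tanφ_j] / [W sinα − T cosα]
Without the anchor: N' = 31.1 kN/m, driving T_d = 21.7 kN/m, resisting R = 0·4.6 + 31.1·tan29.0° = 17.3 kN/m, FS = 0.80.
Setting FS = 1.42 and solving for T:
1.42·(21.7 − T cos25.2°) = 17.3 + T sin25.2°·tan29.0°
T·(sin25.2°·tan29.0° + 1.42·cos25.2°) = 1.42·21.7 − 17.3
T·(0.4258·0.5543 + 1.42·0.9048) = 30.8 − 17.3 = 13.6
T·1.5209 = 13.6
T = 8.9 kN/m

T = 9 kN/m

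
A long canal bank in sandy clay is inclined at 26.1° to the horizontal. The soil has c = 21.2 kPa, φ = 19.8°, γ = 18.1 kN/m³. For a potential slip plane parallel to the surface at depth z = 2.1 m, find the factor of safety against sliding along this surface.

FS = 2.15

For an infinite slope with a slip plane parallel to the surface (no pore pressure): FS = [c + γz cos²β tanφ] / [γz sinβ cosβ].
γz = 18.1·2.1 = 38.01 kN/m²
Numerator = 21.2 + 38.01·cos²26.1°·tan19.8° = 21.2 + 38.01·0.8065·0.3600 = 32.236 kPa
Denominator = 38.01·sin26.1°·cos26.1° = 38.01·0.4399·0.8980 = 15.017 kPa
FS = 32.236 / 15.017 = 2.147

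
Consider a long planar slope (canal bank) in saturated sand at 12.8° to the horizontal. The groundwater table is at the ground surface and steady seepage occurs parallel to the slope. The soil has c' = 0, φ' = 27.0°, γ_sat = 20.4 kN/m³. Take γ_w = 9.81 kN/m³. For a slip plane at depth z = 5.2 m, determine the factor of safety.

FS = 1.16

With seepage parallel to the slope and the water table at the surface, the effective normal stress on the slip plane uses the buoyant unit weight γ' = γ_sat − γ_w while the driving shear stress uses γ_sat:
FS = [c' + γ' z cos²β tanφ'] / [γ_sat z sinβ cosβ]
(For c' = 0 this reduces to FS = (γ'/γ_sat)·tanφ'/tanβ.)
γ' = 20.4 − 9.81 = 10.59 kN/m³
Numerator = 0.0 + 10.59·5.2·cos²12.8°·tan27.0° = 0.0 + 10.59·5.2·0.9509·0.5095 = 26.681 kPa
Denominator = 20.4·5.2·sin12.8°·cos12.8° = 20.4·5.2·0.2215·0.9751 = 22.918 kPa
FS = 26.681 / 22.918 = 1.164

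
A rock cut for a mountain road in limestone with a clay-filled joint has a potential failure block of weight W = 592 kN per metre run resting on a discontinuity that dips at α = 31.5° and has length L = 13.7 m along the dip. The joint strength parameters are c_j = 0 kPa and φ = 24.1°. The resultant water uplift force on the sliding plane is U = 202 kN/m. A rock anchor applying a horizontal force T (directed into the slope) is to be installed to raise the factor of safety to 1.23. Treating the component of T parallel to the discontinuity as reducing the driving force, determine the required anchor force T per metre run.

Resolving forces along and normal to the sliding plane, with the horizontal anchor force T adding T·sinα to the effective normal force and T·cosα acting up the plane against the driving force:
FS = [c_jL + (W cosα − U + T sinα) tanφ] / [W sinα − T cosα]
Without the anchor: N' = 302.8 kN/m, driving T_d = 309.3 kN/m, resisting R = 0·13.7 + 302.8·tan24.1° = 135.4 kN/m, FS = 0.44.
Setting FS = 1.23 and solving for T:
1.23·(309.3 − T cos31.5°) = 135.4 + T sin31.5°·tan24.1°
T·(sin31.5°·tan24.1° + 1.23·cos31.5°) = 1.23·309.3 − 135.4
T·(0.5225·0.4473 + 1.23·0.8526) = 380.5 − 135.4 = 245.0
T·1.2825 = 245.0
T = 191.1 kN/m

T = 191 kN/m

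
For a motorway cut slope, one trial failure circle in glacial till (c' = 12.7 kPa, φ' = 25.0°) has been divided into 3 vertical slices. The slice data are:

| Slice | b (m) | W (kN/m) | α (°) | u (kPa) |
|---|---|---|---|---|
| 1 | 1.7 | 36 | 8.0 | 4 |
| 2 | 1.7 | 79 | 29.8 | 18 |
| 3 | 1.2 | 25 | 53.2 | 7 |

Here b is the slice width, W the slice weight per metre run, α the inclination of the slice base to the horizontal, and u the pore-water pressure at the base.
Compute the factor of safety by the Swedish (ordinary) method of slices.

FS = 1.58

Ordinary method of slices: FS = Σ[c'·Δl_i + (W_i cosα_i − u_i·Δl_i)·tanφ'] / Σ W_i sinα_i, with Δl_i = b_i / cosα_i.
Slice 1: Δl = 1.7/cos8.0° = 1.717 m; N'_1 = 36·cos8.0° − 4·1.717 = 28.8; c'Δl = 21.80; W sinα = 5.0
Slice 2: Δl = 1.7/cos29.8° = 1.959 m; N'_2 = 79·cos29.8° − 18·1.959 = 33.3; c'Δl = 24.88; W sinα = 39.3
Slice 3: Δl = 1.2/cos53.2° = 2.003 m; N'_3 = 25·cos53.2° − 7·2.003 = 1.0; c'Δl = 25.44; W sinα = 20.0
Σc'Δl = 72.1 kN/m; ΣN' = 63.0 kN/m; ΣW sinα = 64.3 kN/m
Resisting = 72.1 + 63.0·tan25.0° = 72.1 + 29.4 = 101.5 kN/m
FS = 101.5 / 64.3 = 1.579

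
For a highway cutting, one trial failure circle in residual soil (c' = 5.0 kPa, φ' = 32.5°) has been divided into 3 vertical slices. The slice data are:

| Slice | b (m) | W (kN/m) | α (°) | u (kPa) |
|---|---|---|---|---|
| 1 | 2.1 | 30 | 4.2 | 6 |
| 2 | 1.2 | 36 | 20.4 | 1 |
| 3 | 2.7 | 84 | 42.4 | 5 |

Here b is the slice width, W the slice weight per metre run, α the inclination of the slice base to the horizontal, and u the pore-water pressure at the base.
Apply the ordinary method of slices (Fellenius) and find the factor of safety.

FS = 1.33

Ordinary method of slices: FS = Σ[c'·Δl_i + (W_i cosα_i − u_i·Δl_i)·tanφ'] / Σ W_i sinα_i, with Δl_i = b_i / cosα_i.
Slice 1: Δl = 2.1/cos4.2° = 2.106 m; N'_1 = 30·cos4.2° − 6·2.106 = 17.3; c'Δl = 10.53; W sinα = 2.2
Slice 2: Δl = 1.2/cos20.4° = 1.280 m; N'_2 = 36·cos20.4° − 1·1.280 = 32.5; c'Δl = 6.40; W sinα = 12.5
Slice 3: Δl = 2.7/cos42.4° = 3.656 m; N'_3 = 84·cos42.4° − 5·3.656 = 43.7; c'Δl = 18.28; W sinα = 56.6
Σc'Δl = 35.2 kN/m; ΣN' = 93.5 kN/m; ΣW sinα = 71.4 kN/m
Resisting = 35.2 + 93.5·tan32.5° = 35.2 + 59.6 = 94.8 kN/m
FS = 94.8 / 71.4 = 1.328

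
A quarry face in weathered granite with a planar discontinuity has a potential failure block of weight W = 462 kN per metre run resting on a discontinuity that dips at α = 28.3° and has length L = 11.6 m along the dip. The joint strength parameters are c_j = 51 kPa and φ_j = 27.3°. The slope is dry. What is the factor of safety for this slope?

Resolving the block weight along and normal to the plane and applying the Mohr–Coulomb strength on the joint:
N' = W cosα = 462·cos28.3° = 406.8 kN/m
Driving force T = W sinα = 462·sin28.3° = 219.0 kN/m
Resisting force R = c_j·L + N'·tanφ_j = 51·11.6 + 406.8·tan27.3° = 591.6 + 210.0 = 801.6 kN/m
FS = R / T = 801.6 / 219.0 = 3.660

FS = 3.66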